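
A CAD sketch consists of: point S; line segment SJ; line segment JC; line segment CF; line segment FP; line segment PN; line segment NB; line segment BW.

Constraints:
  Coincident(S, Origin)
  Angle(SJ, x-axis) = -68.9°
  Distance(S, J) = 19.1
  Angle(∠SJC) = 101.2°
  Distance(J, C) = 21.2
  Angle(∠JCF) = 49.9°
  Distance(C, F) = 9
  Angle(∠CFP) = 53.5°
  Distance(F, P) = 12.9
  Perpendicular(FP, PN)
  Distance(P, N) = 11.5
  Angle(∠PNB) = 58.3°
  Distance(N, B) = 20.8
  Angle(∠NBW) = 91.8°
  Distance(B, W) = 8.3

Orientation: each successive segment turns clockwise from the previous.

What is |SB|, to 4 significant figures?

22.03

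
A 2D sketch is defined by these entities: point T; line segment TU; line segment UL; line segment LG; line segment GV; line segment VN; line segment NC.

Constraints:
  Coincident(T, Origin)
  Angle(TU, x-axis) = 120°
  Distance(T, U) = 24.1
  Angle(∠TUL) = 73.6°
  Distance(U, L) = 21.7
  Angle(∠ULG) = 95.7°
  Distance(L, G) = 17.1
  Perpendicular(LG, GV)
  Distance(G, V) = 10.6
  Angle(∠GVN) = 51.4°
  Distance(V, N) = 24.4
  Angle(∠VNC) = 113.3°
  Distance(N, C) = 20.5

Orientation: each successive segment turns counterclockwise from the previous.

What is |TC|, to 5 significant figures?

45.283

T is at the origin; TU runs at 120.0° with length 24.1, so U = (-12.050, 20.871). ∠TUL = 73.6° gives UL at -133.60° from the x-axis; with |UL| = 21.7, L = (-27.015, 5.1567). ∠ULG = 95.7° gives LG at -49.300° from the x-axis; with |LG| = 17.1, G = (-15.864, -7.8074). LG ⟂ GV, so GV runs at 40.700°; with |GV| = 10.6, V = (-7.8276, -0.89517). ∠GVN = 51.4° gives VN at 169.30° from the x-axis; with |VN| = 24.4, N = (-31.803, 3.6351). ∠VNC = 113.3° gives NC at -124.00° from the x-axis; with |NC| = 20.5, C = (-43.267, -13.360). Then |TC| = |C − T| = 45.283.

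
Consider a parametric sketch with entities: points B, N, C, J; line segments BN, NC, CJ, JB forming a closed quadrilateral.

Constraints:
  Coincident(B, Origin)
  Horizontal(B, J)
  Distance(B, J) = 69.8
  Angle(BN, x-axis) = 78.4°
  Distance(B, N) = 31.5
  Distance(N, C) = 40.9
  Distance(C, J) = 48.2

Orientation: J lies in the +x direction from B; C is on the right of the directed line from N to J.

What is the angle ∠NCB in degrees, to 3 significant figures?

50.0°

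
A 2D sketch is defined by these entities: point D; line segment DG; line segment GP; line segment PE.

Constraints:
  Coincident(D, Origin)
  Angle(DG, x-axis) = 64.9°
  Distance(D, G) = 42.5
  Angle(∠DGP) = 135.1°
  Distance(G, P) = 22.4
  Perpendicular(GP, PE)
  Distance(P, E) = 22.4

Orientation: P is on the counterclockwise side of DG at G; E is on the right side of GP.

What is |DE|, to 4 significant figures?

74.18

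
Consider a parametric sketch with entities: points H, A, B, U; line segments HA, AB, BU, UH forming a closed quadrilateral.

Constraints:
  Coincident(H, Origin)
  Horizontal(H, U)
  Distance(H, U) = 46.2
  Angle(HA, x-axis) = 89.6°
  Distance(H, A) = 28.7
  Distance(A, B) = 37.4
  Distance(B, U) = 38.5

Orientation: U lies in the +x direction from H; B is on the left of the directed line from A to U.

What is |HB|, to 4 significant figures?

52.25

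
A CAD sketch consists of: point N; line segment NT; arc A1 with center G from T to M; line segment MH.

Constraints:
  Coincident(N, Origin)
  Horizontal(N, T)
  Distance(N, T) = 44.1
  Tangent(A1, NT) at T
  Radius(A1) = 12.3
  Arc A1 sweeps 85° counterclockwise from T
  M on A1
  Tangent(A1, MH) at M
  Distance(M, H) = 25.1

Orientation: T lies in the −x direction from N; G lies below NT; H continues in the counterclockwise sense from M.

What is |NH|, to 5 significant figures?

68.846

On A1, T sits at bearing 90° from G; an 85° counterclockwise sweep puts M at bearing 175°, so M = G + 12.3·(cos 175°, sin 175°) = (-56.353, -11.228). A1 meets MH tangentially, so GM is at right angles to MH, so MH runs along (−sin 175°, cos 175°); with |MH| = 25.1, H = (-58.541, -36.232). Then |NH| = |H − N| = 68.846.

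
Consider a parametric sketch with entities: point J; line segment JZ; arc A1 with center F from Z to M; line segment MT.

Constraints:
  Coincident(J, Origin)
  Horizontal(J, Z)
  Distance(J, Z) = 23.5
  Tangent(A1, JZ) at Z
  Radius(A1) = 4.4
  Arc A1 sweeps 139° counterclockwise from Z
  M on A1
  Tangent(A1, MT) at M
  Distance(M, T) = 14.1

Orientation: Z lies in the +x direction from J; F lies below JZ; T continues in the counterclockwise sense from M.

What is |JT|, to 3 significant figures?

35.6

On A1, Z sits at bearing 90° from F; a 139° counterclockwise sweep puts M at bearing 229°, so M = F + 4.4·(cos 229°, sin 229°) = (20.6, -7.72). A1 meets MT tangentially, so FM is at right angles to MT, so MT runs along (−sin 229°, cos 229°); with |MT| = 14.1, T = (31.3, -17.0). Then |JT| = |T − J| = 35.6.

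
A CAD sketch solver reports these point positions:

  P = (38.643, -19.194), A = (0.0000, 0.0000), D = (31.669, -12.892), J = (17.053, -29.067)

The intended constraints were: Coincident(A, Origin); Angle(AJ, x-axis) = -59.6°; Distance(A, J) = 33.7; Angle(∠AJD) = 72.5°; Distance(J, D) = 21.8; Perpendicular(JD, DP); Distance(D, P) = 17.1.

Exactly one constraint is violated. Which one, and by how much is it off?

Distance(D, P) = 17.1 — off by 7.70.

A = (0.00, 0.00) ✓; AJ at -59.60° ✓; |AJ| = 33.70 ✓; ∠AJD = 72.50° ✓; |JD| = 21.80 ✓; ∠(JD, DP) = 90.00° ✓; |DP| = 9.400 ✗.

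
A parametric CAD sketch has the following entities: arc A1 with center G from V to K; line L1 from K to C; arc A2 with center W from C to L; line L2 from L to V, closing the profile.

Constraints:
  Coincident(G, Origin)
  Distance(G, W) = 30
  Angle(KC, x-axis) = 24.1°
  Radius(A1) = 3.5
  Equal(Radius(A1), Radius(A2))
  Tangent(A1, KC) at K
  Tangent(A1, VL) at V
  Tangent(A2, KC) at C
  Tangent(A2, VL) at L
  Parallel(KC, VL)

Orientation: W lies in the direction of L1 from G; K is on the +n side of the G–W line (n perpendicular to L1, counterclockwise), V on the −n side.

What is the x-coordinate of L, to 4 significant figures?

28.81

Tangency of A1 to both parallel lines with radius 3.5 puts K and V at G ± 3.5·n: K = (-1.429, 3.195), V = (1.429, -3.195). Equal radii place C and L the same way about W: C = W + 3.5·n = (25.96, 15.44), L = W − 3.5·n = (28.81, 9.055). So L.x = 28.81.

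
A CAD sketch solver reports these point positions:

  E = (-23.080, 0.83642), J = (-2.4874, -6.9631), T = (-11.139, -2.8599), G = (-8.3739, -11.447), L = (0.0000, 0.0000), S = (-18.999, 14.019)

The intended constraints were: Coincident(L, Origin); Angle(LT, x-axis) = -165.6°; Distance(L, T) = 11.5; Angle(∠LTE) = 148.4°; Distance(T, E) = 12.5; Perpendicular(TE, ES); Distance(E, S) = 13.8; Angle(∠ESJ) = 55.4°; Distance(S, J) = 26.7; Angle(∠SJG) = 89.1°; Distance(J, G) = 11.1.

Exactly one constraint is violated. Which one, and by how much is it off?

Distance(J, G) = 11.1 — off by 3.70.

L = (0.00, 0.00) ✓; LT at -165.6° ✓; |LT| = 11.50 ✓; ∠LTE = 148.4° ✓; |TE| = 12.50 ✓; ∠(TE, ES) = 90.00° ✓; |ES| = 13.80 ✓; ∠ESJ = 55.40° ✓; |SJ| = 26.70 ✓; ∠SJG = 89.10° ✓; |JG| = 7.400 ✗.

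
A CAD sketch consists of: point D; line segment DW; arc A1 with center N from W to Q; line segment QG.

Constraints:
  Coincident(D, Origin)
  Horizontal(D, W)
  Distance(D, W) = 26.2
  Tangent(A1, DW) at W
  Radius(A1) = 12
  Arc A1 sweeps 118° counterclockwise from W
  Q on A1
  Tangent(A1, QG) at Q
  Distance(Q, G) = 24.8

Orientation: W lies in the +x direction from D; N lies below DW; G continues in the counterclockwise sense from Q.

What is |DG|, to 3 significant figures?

48.0

D is at the origin; DW is horizontal with |DW| = 26.2 and W on the +x side, so W = (26.2, 0.00). The tangent condition forces NW to be normal to DW, so N = W + (0, -12) = (26.2, -12.0). On A1, W sits at bearing 90° from N; a 118° counterclockwise sweep puts Q at bearing 208°, so Q = N + 12.0·(cos 208°, sin 208°) = (15.6, -17.6). The tangent condition forces NQ to be normal to QG, so QG runs along (−sin 208°, cos 208°); with |QG| = 24.8, G = (27.2, -39.5). Then |DG| = |G − D| = 48.0.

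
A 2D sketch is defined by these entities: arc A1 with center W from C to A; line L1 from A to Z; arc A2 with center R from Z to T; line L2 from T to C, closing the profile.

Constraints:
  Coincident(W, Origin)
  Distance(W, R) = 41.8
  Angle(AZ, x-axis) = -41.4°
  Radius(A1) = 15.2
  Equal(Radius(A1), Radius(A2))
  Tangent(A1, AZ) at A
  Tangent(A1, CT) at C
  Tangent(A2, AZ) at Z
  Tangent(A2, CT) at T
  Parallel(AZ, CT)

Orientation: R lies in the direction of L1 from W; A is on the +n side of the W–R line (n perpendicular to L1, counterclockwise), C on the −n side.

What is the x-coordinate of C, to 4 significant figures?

-10.05

W is at the origin and R lies 41.8 along u from W, so R = 41.8·u = (31.35, -27.64). Tangency of A1 to both parallel lines with radius 15.2 puts A and C at W ± 15.2·n: A = (10.05, 11.40), C = (-10.05, -11.40). So C.x = -10.05.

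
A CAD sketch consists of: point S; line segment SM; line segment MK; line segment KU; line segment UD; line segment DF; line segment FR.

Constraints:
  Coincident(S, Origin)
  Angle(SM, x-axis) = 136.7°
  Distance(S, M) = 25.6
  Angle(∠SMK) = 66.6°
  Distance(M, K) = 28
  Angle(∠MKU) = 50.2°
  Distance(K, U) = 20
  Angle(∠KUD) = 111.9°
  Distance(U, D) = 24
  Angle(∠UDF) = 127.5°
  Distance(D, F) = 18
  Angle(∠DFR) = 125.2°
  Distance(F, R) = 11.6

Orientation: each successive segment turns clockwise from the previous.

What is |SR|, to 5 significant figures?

45.316

S is at the origin; SM runs at 136.7° with length 25.6, so M = (-18.631, 17.557). ∠SMK = 66.6° gives MK at 23.300° from the x-axis; with |MK| = 28.0, K = (7.0855, 28.632). ∠MKU = 50.2° gives KU at -106.50° from the x-axis; with |KU| = 20.0, U = (1.4052, 9.4558). ∠KUD = 111.9° gives UD at -174.60° from the x-axis; with |UD| = 24.0, D = (-22.488, 7.1972). ∠UDF = 127.5° gives DF at 132.90° from the x-axis; with |DF| = 18.0, F = (-34.741, 20.383). ∠DFR = 125.2° gives FR at 78.100° from the x-axis; with |FR| = 11.6, R = (-32.349, 31.734). Then |SR| = |R − S| = 45.316.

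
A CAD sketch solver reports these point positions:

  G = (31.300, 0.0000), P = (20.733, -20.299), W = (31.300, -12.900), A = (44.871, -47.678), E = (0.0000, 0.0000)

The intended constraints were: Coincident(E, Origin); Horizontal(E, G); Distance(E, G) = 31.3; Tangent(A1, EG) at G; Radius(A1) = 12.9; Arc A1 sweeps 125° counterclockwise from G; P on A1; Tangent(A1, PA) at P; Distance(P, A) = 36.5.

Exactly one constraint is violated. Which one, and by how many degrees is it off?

Tangent(A1, PA) at P — off by 6.40°.

E = (0.00, 0.00) ✓; E.y = 0.00, G.y = 0.00 ✓; |EG| = 31.30 ✓; ∠(WG, GE) = 90.00° ✓; |WG| = 12.90 ✓; bearing(W→P) − bearing(W→G) = 125.0° ✓; |WP| = 12.90 ✓; ∠(WP, PA) = 83.60° ✗; |PA| = 36.50 ✓.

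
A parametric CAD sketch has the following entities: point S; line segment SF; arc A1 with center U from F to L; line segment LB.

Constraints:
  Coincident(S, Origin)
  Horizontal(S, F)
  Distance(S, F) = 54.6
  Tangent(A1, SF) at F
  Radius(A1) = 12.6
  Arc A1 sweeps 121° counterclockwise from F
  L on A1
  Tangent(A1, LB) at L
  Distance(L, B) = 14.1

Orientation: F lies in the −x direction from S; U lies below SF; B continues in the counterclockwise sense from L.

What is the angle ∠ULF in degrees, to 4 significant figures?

29.50°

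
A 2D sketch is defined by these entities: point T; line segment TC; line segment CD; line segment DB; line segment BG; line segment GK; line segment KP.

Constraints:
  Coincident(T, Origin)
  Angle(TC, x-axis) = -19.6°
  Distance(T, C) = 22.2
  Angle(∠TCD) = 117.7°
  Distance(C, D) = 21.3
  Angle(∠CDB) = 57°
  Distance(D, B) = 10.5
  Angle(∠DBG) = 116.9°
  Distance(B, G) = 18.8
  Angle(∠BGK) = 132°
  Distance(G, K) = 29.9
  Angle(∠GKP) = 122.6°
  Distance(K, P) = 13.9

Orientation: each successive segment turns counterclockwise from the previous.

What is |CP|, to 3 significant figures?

34.1

∠BGK = 132.0° gives GK at -83.2° from the x-axis; with |GK| = 29.9, K = (17.5, -34.2). ∠GKP = 122.6° gives KP at -25.8° from the x-axis; with |KP| = 13.9, P = (30.1, -40.3). Then |CP| = |P − C| = 34.1.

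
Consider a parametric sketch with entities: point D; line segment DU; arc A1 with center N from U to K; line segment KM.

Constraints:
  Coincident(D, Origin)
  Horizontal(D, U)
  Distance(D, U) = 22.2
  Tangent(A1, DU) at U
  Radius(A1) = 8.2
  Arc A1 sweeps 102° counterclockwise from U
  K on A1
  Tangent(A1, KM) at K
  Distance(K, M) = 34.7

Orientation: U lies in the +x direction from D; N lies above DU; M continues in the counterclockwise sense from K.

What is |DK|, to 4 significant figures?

31.80

D is at the origin; D and U share the same y with |DU| = 22.2 and U on the +x side, so U = (22.20, 0.000). The tangent condition forces NU to be normal to DU, so N = U + (0, 8.2) = (22.20, 8.200). On A1, U sits at bearing -90° from N; a 102° counterclockwise sweep puts K at bearing 12°, so K = N + 8.2·(cos 12°, sin 12°) = (30.22, 9.905). Then |DK| = |K − D| = 31.80.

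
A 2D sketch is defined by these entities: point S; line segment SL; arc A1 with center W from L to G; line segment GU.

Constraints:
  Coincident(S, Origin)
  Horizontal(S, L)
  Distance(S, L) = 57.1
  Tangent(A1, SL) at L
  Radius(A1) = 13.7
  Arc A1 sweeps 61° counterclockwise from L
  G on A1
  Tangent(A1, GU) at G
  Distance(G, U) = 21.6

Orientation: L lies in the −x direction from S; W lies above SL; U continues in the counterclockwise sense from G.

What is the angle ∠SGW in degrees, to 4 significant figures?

159.9°

A1 meets SL tangentially, so WL is at right angles to SL, so W = L + (0, 13.7) = (-57.10, 13.70). On A1, L sits at bearing -90° from W; a 61° counterclockwise sweep puts G at bearing -29°, so G = W + 13.7·(cos -29°, sin -29°) = (-45.12, 7.058). Then cos ∠SGW = GS·GW / (|GS||GW|), giving 159.9°.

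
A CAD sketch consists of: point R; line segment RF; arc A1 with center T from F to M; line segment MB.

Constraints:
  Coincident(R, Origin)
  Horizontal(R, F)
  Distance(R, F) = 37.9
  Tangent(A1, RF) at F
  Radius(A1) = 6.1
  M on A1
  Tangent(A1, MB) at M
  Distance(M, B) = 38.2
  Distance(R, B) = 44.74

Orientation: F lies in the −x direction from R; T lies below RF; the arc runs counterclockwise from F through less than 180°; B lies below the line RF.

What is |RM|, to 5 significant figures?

43.863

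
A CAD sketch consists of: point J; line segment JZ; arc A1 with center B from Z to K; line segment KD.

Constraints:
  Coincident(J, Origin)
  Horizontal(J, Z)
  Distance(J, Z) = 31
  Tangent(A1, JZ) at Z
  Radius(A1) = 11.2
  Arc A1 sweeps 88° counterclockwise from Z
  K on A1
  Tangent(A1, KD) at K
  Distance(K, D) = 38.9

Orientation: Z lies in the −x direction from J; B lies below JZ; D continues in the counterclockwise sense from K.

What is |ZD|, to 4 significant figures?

51.25

J is at the origin; J and Z share the same y with |JZ| = 31.0 and Z on the −x side, so Z = (-31.00, 0.000). Tangency of A1 to JZ means the radius BZ is perpendicular to JZ, so B = Z + (0, -11.2) = (-31.00, -11.20). On A1, Z sits at bearing 90° from B; an 88° counterclockwise sweep puts K at bearing 178°, so K = B + 11.2·(cos 178°, sin 178°) = (-42.19, -10.81). Since A1 is tangent to KD there, BK ⟂ KD, so KD runs along (−sin 178°, cos 178°); with |KD| = 38.9, D = (-43.55, -49.69). Then |ZD| = |D − Z| = 51.25.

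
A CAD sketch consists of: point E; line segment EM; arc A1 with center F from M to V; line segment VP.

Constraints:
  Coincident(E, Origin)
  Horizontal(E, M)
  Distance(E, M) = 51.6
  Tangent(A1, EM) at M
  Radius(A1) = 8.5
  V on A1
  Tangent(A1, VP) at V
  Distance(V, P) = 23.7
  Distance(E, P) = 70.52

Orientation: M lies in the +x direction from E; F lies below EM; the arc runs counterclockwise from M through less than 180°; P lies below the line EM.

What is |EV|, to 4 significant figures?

48.23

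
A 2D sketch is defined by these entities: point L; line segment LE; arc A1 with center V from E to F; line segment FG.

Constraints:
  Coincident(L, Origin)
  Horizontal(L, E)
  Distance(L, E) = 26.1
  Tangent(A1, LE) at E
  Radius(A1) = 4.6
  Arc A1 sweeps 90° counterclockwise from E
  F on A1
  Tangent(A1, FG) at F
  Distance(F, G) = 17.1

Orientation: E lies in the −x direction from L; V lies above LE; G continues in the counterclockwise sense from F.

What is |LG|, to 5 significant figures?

30.547

L is at the origin; L and E share the same y with |LE| = 26.1 and E on the −x side, so E = (-26.100, 0.0000). A1 meets LE tangentially, so VE is at right angles to LE, so V = E + (0, 4.6) = (-26.100, 4.6000). On A1, E sits at bearing -90° from V; a 90° counterclockwise sweep puts F at bearing 0°, so F = V + 4.6·(cos 0°, sin 0°) = (-21.500, 4.6000). Since A1 is tangent to FG there, VF ⟂ FG, so FG runs along (−sin 0°, cos 0°); with |FG| = 17.1, G = (-21.500, 21.700). Then |LG| = |G − L| = 30.547.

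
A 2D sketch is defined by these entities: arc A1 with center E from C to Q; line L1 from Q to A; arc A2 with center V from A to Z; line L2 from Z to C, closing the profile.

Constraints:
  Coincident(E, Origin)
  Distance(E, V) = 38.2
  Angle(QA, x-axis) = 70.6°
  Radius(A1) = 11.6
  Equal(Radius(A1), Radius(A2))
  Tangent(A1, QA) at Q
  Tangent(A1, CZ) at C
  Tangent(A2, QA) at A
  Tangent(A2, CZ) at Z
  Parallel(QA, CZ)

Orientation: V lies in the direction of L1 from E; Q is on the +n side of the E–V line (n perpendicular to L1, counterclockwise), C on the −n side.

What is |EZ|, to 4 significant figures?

39.92

Tangency of A1 to both parallel lines with radius 11.6 puts Q and C at E ± 11.6·n: Q = (-10.94, 3.853), C = (10.94, -3.853). Equal radii place A and Z the same way about V: A = V + 11.6·n = (1.747, 39.88), Z = V − 11.6·n = (23.63, 32.18). Then |EZ| = |Z − E| = 39.92.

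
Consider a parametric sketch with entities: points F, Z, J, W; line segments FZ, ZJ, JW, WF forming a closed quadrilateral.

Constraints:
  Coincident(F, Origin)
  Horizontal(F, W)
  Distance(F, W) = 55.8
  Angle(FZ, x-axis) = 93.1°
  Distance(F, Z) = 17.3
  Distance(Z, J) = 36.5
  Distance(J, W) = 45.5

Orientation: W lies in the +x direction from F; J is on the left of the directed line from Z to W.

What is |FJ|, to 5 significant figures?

47.576

Checks: |ZJ| = 36.50 ✓; |JW| = 45.50 ✓.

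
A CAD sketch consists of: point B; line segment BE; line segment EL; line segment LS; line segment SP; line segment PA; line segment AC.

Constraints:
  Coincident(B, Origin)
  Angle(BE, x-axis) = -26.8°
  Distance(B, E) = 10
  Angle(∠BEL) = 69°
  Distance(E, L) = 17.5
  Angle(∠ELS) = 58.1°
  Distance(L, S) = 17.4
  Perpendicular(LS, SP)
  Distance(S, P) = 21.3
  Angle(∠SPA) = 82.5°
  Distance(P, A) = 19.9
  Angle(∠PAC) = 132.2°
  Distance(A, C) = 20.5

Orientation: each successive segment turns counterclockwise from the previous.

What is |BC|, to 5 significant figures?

29.709

∠SPA = 82.5° gives PA at 33.600° from the x-axis; with |PA| = 19.9, A = (21.015, -2.8688). ∠PAC = 132.2° gives AC at 81.400° from the x-axis; with |AC| = 20.5, C = (24.080, 17.401). Then |BC| = |C − B| = 29.709.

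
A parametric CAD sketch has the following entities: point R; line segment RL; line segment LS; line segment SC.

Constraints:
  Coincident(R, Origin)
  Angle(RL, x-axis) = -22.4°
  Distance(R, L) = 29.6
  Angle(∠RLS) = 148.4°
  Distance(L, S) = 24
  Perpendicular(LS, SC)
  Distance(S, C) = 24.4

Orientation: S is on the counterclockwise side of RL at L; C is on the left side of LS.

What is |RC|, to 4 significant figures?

50.01

R is at the origin; RL runs at -22.4° with length 29.6, so L = 29.6·(cos -22.4°, sin -22.4°) = (27.37, -11.28). ∠RLS = 148.4°, so LS runs at -22.4° + (180° − 148.4°) = 9.200° from the x-axis; with |LS| = 24.0, S = L + 24.0·(cos 9.200°, sin 9.200°) = (51.06, -7.443). LS is perpendicular to SC; with |SC| = 24.4 on the left of LS, C = S + 24.4·(-0.1599, 0.9871) = (47.16, 16.64). Then |RC| = |C − R| = 50.01.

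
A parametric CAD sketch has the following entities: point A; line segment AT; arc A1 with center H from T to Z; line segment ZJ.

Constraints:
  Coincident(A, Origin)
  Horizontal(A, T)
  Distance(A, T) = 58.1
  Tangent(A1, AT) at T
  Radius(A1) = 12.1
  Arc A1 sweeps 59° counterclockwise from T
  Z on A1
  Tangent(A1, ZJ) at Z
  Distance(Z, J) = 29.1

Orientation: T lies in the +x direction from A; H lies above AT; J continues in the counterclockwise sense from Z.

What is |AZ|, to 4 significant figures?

68.72

A is at the origin; A and T share the same y with |AT| = 58.1 and T on the +x side, so T = (58.10, 0.000). A1 meets AT tangentially, so HT is at right angles to AT, so H = T + (0, 12.1) = (58.10, 12.10). On A1, T sits at bearing -90° from H; a 59° counterclockwise sweep puts Z at bearing -31°, so Z = H + 12.1·(cos -31°, sin -31°) = (68.47, 5.868). Then |AZ| = |Z − A| = 68.72.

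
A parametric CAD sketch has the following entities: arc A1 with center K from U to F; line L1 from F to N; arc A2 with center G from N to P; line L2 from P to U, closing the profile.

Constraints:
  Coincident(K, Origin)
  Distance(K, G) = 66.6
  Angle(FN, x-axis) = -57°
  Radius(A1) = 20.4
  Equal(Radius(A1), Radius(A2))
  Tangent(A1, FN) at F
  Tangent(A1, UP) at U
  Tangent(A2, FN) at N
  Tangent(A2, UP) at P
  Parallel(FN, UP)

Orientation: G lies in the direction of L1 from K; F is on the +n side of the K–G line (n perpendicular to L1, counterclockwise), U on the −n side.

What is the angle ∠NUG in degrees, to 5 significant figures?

14.462°

Tangency of A1 to both parallel lines with radius 20.4 puts F and U at K ± 20.4·n: F = (17.109, 11.111), U = (-17.109, -11.111). Equal radii place N and P the same way about G: N = G + 20.4·n = (53.382, -44.745), P = G − 20.4·n = (19.164, -66.966). Then cos ∠NUG = UN·UG / (|UN||UG|), giving 14.462°.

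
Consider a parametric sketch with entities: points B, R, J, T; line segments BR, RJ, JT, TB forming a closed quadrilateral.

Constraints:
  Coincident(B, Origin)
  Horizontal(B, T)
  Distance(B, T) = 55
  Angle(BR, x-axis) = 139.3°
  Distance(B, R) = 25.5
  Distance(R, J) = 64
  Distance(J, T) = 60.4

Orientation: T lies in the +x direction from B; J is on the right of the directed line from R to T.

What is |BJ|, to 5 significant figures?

41.483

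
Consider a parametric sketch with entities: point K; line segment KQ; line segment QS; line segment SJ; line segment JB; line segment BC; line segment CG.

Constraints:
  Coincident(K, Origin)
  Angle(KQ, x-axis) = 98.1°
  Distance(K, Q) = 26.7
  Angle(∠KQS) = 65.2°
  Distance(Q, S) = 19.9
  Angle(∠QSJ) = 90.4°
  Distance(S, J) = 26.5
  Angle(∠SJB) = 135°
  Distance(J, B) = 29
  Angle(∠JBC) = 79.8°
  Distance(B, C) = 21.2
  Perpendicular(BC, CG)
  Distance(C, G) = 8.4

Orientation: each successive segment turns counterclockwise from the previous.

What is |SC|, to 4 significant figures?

44.04

∠SJB = 135.0° gives JB at -12.50° from the x-axis; with |JB| = 29.0, B = (22.08, -13.00). ∠JBC = 79.8° gives BC at 87.70° from the x-axis; with |BC| = 21.2, C = (22.93, 8.181). Then |SC| = |C − S| = 44.04.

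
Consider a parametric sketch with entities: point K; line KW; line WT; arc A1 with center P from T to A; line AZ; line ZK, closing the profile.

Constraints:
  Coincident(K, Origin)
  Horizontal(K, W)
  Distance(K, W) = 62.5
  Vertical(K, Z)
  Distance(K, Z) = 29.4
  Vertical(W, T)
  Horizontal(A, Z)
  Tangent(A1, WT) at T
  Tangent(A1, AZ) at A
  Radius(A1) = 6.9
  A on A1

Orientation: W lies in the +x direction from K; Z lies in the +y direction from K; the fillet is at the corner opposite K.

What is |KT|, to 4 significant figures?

66.43

K is at the origin; K and W share the same y with |KW| = 62.5 and W on the +x side, so W = (62.50, 0.000). KZ is vertical with |KZ| = 29.4 and Z on the +y side, so Z = (0.000, 29.40). The virtual corner opposite K is at (62.50, 29.40). A1 meets WT tangentially, so PT is at right angles to WT and A1 meets AZ tangentially, so PA is at right angles to AZ, with radius 6.9, so the center P sits 6.9 in from both sides at P = (55.60, 22.50). That places the tangent points at T = (62.50, 22.50) on WT and A = (55.60, 29.40) on AZ. Then |KT| = |T − K| = 66.43.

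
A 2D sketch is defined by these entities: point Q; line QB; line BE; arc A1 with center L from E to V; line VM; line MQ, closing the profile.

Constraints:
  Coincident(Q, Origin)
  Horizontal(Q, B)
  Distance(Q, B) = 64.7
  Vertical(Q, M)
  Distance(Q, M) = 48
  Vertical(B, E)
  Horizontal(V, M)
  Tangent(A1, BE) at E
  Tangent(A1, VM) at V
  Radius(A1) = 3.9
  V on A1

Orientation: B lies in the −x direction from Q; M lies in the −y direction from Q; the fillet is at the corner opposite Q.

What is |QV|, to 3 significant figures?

77.5

The virtual corner opposite Q is at (-64.7, -48.0). Tangency of A1 to BE means the radius LE is perpendicular to BE and A1 meets VM tangentially, so LV is at right angles to VM, with radius 3.9, so the center L sits 3.9 in from both sides at L = (-60.8, -44.1). That places the tangent points at E = (-64.7, -44.1) on BE and V = (-60.8, -48.0) on VM. Then |QV| = |V − Q| = 77.5.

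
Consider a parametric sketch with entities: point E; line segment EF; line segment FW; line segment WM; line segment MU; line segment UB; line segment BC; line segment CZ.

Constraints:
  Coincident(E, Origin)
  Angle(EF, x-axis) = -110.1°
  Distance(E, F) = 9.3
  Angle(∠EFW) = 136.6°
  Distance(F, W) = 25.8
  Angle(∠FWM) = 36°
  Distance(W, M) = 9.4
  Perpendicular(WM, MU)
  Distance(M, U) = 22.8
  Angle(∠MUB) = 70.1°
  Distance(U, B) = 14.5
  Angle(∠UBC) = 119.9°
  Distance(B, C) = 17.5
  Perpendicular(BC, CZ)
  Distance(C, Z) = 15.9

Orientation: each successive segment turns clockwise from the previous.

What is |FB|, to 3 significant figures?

25.3

E is at the origin; EF runs at -110.1° with length 9.3, so F = (-3.20, -8.73). ∠EFW = 136.6° gives FW at -154° from the x-axis; with |FW| = 25.8, W = (-26.3, -20.2). ∠FWM = 36.0° gives WM at 62.5° from the x-axis; with |WM| = 9.4, M = (-21.9, -11.9). WM ⟂ MU, so MU runs at -27.5°; with |MU| = 22.8, U = (-1.72, -22.4). ∠MUB = 70.1° gives UB at -137° from the x-axis; with |UB| = 14.5, B = (-12.4, -32.3). Then |FB| = |B − F| = 25.3.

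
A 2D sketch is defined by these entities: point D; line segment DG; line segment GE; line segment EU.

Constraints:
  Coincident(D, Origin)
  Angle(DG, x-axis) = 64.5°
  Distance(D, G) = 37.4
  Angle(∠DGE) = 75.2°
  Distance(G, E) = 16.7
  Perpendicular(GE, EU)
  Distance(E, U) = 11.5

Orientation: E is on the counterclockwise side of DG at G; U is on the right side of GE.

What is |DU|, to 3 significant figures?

48.2

D is at the origin; DG runs at 64.5° with length 37.4, so G = 37.4·(cos 64.5°, sin 64.5°) = (16.1, 33.8). ∠DGE = 75.2°, so GE runs at 64.5° + (180° − 75.2°) = 169° from the x-axis; with |GE| = 16.7, E = G + 16.7·(cos 169°, sin 169°) = (-0.309, 36.9). GE is perpendicular to EU; with |EU| = 11.5 on the right of GE, U = E + 11.5·(0.186, 0.983) = (1.83, 48.2). Then |DU| = |U − D| = 48.2.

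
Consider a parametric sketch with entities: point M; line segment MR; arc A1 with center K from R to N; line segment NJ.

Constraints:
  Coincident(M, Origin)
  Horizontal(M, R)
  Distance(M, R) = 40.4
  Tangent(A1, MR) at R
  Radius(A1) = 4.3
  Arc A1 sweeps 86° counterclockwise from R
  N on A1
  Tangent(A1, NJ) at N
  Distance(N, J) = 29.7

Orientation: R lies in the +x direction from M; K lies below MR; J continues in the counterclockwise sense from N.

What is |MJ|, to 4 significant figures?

47.85

On A1, R sits at bearing 90° from K; an 86° counterclockwise sweep puts N at bearing 176°, so N = K + 4.3·(cos 176°, sin 176°) = (36.11, -4.000). The tangent condition forces KN to be normal to NJ, so NJ runs along (−sin 176°, cos 176°); with |NJ| = 29.7, J = (34.04, -33.63). Then |MJ| = |J − M| = 47.85.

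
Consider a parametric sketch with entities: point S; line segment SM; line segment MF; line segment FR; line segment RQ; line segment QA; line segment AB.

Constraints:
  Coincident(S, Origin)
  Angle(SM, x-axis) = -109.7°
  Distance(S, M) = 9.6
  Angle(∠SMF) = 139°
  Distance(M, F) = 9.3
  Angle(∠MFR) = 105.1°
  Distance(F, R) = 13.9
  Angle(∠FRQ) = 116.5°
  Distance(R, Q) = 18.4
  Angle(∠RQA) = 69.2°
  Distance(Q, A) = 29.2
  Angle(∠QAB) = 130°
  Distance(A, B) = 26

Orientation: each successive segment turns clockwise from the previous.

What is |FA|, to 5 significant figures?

20.575

S is at the origin; SM runs at -109.7° with length 9.6, so M = (-3.2361, -9.0381). ∠SMF = 139.0° gives MF at -150.70° from the x-axis; with |MF| = 9.3, F = (-11.346, -13.589). ∠MFR = 105.1° gives FR at 134.40° from the x-axis; with |FR| = 13.9, R = (-21.072, -3.6582). ∠FRQ = 116.5° gives RQ at 70.900° from the x-axis; with |RQ| = 18.4, Q = (-15.051, 13.729). ∠RQA = 69.2° gives QA at -39.900° from the x-axis; with |QA| = 29.2, A = (7.3504, -5.0015). Then |FA| = |A − F| = 20.575.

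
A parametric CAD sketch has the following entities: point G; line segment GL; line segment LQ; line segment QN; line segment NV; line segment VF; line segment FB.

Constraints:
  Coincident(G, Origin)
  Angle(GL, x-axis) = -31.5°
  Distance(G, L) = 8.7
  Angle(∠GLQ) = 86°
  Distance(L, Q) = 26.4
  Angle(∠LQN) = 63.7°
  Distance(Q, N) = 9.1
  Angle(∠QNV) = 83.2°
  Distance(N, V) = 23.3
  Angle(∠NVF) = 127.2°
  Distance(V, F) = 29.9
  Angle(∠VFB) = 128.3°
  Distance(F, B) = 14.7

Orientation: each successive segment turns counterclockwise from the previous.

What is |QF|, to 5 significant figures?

42.925

G is at the origin; GL runs at -31.5° with length 8.7, so L = (7.4180, -4.5457). ∠GLQ = 86.0° gives LQ at 62.500° from the x-axis; with |LQ| = 26.4, Q = (19.608, 18.871). ∠LQN = 63.7° gives QN at 178.80° from the x-axis; with |QN| = 9.1, N = (10.510, 19.062). ∠QNV = 83.2° gives NV at -84.400° from the x-axis; with |NV| = 23.3, V = (12.784, -4.1269). ∠NVF = 127.2° gives VF at -31.600° from the x-axis; with |VF| = 29.9, F = (38.250, -19.794). Then |QF| = |F − Q| = 42.925.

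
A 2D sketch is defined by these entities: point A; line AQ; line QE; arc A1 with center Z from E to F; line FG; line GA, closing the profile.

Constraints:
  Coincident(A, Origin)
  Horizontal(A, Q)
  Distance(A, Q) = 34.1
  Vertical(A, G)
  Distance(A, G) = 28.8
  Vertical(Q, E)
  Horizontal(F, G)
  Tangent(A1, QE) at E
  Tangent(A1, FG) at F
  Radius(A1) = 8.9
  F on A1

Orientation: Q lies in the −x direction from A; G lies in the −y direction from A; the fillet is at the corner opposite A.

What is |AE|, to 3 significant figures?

39.5

A is at the origin; AQ is horizontal with |AQ| = 34.1 and Q on the −x side, so Q = (-34.1, 0.00). A and G share the same x with |AG| = 28.8 and G on the −y side, so G = (0.00, -28.8). The virtual corner opposite A is at (-34.1, -28.8). The tangent condition forces ZE to be normal to QE and A1 meets FG tangentially, so ZF is at right angles to FG, with radius 8.9, so the center Z sits 8.9 in from both sides at Z = (-25.2, -19.9). That places the tangent points at E = (-34.1, -19.9) on QE and F = (-25.2, -28.8) on FG. Then |AE| = |E − A| = 39.5.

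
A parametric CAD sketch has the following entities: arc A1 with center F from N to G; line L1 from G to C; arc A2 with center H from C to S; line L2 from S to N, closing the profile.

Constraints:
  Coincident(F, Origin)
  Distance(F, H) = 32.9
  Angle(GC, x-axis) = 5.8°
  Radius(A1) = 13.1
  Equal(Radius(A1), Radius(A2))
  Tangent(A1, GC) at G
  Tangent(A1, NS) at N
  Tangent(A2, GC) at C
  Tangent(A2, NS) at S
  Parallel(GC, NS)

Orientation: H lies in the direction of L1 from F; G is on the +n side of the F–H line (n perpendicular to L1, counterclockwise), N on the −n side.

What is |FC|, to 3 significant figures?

35.4

Tangency of A1 to both parallel lines with radius 13.1 puts G and N at F ± 13.1·n: G = (-1.32, 13.0), N = (1.32, -13.0). Equal radii place C and S the same way about H: C = H + 13.1·n = (31.4, 16.4), S = H − 13.1·n = (34.1, -9.71). Then |FC| = |C − F| = 35.4.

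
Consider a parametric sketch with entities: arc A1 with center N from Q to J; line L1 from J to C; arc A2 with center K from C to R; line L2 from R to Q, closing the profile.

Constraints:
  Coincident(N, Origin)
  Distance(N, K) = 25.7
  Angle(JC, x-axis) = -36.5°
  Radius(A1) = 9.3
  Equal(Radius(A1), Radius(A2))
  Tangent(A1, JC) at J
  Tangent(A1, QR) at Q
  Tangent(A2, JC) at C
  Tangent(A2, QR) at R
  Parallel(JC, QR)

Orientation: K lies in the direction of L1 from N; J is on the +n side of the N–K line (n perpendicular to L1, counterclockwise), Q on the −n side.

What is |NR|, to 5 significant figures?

27.331

Tangency of A1 to both parallel lines with radius 9.3 puts J and Q at N ± 9.3·n: J = (5.5319, 7.4759), Q = (-5.5319, -7.4759). Equal radii place C and R the same way about K: C = K + 9.3·n = (26.191, -7.8111), R = K − 9.3·n = (15.127, -22.763). Then |NR| = |R − N| = 27.331.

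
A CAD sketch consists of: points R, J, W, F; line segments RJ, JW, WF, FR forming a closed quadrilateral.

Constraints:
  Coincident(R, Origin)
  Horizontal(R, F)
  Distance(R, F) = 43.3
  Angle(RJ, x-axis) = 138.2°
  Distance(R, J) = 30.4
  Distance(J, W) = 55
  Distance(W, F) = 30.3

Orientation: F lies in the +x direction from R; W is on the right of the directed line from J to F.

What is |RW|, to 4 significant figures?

24.60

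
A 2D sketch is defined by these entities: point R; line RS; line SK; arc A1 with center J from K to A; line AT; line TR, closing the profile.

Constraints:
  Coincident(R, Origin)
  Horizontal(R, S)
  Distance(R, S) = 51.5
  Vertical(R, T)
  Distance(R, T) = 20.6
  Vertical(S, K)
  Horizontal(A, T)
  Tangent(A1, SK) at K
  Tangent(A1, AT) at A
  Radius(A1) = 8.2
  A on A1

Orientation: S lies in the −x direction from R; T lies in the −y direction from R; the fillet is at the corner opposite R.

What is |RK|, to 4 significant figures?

52.97

R is at the origin; RS is horizontal with |RS| = 51.5 and S on the −x side, so S = (-51.50, 0.000). R and T share the same x with |RT| = 20.6 and T on the −y side, so T = (0.000, -20.60). The virtual corner opposite R is at (-51.50, -20.60). A1 meets SK tangentially, so JK is at right angles to SK and A1 meets AT tangentially, so JA is at right angles to AT, with radius 8.2, so the center J sits 8.2 in from both sides at J = (-43.30, -12.40). That places the tangent points at K = (-51.50, -12.40) on SK and A = (-43.30, -20.60) on AT. Then |RK| = |K − R| = 52.97.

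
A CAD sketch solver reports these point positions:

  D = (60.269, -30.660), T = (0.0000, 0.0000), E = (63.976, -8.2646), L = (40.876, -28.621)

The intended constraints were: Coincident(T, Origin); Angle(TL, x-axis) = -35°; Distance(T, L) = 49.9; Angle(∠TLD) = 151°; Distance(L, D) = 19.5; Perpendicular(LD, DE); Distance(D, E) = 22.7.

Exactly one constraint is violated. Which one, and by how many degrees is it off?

Perpendicular(LD, DE) — off by 3.40°.

T = (0.00, 0.00) ✓; TL at -35.00° ✓; |TL| = 49.90 ✓; ∠TLD = 151.0° ✓; |LD| = 19.50 ✓; ∠(LD, DE) = 86.60° ✗; |DE| = 22.70 ✓.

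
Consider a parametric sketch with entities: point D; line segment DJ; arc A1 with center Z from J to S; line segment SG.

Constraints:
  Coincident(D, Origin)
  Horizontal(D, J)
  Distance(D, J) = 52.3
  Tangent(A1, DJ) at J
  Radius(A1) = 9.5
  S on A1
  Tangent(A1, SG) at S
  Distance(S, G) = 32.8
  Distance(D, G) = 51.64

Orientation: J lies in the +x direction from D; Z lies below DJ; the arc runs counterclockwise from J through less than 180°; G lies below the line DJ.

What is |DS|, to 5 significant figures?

43.704

Checks: |ZS| = 9.500 ✓; ∠(ZS, SG) = 90.00° ✓; |SG| = 32.80 ✓; |DG| = 51.64 ✓.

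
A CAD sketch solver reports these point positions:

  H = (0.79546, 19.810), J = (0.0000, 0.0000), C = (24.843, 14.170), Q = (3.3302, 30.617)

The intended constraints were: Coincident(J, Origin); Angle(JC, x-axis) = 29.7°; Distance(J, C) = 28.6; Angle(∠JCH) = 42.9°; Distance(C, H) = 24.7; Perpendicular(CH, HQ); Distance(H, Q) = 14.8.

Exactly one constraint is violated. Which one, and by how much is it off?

Distance(H, Q) = 14.8 — off by 3.70.

J = (0.00, 0.00) ✓; JC at 29.70° ✓; |JC| = 28.60 ✓; ∠JCH = 42.90° ✓; |CH| = 24.70 ✓; ∠(CH, HQ) = 90.00° ✓; |HQ| = 11.10 ✗.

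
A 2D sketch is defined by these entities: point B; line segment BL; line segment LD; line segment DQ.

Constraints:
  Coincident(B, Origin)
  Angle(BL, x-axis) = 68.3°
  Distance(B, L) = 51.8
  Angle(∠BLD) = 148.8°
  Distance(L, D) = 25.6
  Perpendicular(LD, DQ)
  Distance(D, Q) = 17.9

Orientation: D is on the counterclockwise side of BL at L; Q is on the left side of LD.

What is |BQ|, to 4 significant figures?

70.48

B is at the origin; BL runs at 68.3° with length 51.8, so L = 51.8·(cos 68.3°, sin 68.3°) = (19.15, 48.13). ∠BLD = 148.8°, so LD runs at 68.3° + (180° − 148.8°) = 99.50° from the x-axis; with |LD| = 25.6, D = L + 25.6·(cos 99.50°, sin 99.50°) = (14.93, 73.38). The perpendicularity gives DQ at right angles to LD; with |DQ| = 17.9 on the left of LD, Q = D + 17.9·(-0.9863, -0.1650) = (-2.727, 70.42). Then |BQ| = |Q − B| = 70.48.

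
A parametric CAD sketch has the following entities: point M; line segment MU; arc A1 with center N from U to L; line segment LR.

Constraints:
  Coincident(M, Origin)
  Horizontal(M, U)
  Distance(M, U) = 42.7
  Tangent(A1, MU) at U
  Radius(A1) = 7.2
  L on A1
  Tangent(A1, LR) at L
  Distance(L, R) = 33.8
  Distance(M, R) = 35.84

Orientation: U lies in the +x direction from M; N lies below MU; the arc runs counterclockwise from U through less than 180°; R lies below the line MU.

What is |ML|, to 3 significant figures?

36.9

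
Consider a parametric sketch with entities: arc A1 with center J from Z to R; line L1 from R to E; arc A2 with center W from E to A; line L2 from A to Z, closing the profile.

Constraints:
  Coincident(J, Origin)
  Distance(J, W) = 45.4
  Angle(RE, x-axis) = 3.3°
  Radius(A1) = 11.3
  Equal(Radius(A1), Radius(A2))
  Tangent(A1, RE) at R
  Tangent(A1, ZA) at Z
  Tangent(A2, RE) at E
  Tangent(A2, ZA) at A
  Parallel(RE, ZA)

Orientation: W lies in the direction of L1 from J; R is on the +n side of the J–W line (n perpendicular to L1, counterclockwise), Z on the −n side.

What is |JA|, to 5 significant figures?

46.785

The slot axis is L1's direction at 3.3°, so u = (cos 3.3°, sin 3.3°) = (0.99834, 0.057564) and n = (−sin 3.3°, cos 3.3°) = (-0.057564, 0.99834). J is at the origin and W lies 45.4 along u from J, so W = 45.4·u = (45.325, 2.6134). Tangency of A1 to both parallel lines with radius 11.3 puts R and Z at J ± 11.3·n: R = (-0.65047, 11.281), Z = (0.65047, -11.281). Equal radii place E and A the same way about W: E = W + 11.3·n = (44.674, 13.895), A = W − 11.3·n = (45.975, -8.6679). Then |JA| = |A − J| = 46.785.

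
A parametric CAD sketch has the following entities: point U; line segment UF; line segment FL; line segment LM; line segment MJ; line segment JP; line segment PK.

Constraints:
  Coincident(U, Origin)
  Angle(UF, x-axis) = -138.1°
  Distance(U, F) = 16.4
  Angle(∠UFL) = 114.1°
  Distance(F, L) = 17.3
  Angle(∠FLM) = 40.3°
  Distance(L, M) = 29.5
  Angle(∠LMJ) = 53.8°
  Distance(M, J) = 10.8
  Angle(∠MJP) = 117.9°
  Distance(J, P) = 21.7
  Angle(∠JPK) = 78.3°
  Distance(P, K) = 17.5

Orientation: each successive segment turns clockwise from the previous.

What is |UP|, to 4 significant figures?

26.38

U is at the origin; UF runs at -138.1° with length 16.4, so F = (-12.21, -10.95). ∠UFL = 114.1° gives FL at 156.0° from the x-axis; with |FL| = 17.3, L = (-28.01, -3.916). ∠FLM = 40.3° gives LM at 16.30° from the x-axis; with |LM| = 29.5, M = (0.3032, 4.364). ∠LMJ = 53.8° gives MJ at -109.9° from the x-axis; with |MJ| = 10.8, J = (-3.373, -5.791). ∠MJP = 117.9° gives JP at -172.0° from the x-axis; with |JP| = 21.7, P = (-24.86, -8.811). Then |UP| = |P − U| = 26.38.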